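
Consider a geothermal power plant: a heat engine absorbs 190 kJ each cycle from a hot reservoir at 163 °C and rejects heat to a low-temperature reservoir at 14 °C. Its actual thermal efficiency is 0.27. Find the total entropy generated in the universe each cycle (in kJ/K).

ΔS_univ ≈ 0.0474 kJ/K

T_H = 163 °C → 163 + 273.15 = 436.15 K.
T_C = 14 °C → 14 + 273.15 = 287.15 K.
W = η·Q_H = 0.27 × 190 = 51.30 kJ, so Q_C = Q_H − W = 138.7 kJ.
Entropy balance on the reservoirs: −Q_H/T_H = -0.4356 kJ/K, +Q_C/T_C = 0.4830 kJ/K.
ΔS_univ = −Q_H/T_H + Q_C/T_C = 0.0474 kJ/K (> 0, since η = 0.27 < η_Carnot = 0.342).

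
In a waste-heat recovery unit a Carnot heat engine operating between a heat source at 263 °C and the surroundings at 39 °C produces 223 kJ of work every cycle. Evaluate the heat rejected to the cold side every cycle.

Q_C ≈ 311 kJ

T_H = 263 °C → 263 + 273.15 = 536.15 K.
T_C = 39 °C → 39 + 273.15 = 312.15 K.
η_rev = 1 − T_C/T_H = 1 − 312.15/536.15 = 0.4178.
Since Q_C/Q_H = T_C/T_H and Q_H = W/η, Q_C = W·T_C/(T_H − T_C) = 223 × 312.15/224.00 = 311 kJ.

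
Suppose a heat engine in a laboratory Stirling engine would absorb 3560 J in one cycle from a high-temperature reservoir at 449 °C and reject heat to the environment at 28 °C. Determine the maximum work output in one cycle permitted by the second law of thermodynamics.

W_max ≈ 2080 J

T_H = 449 °C → 449 + 273.15 = 722.15 K.
T_C = 28 °C → 28 + 273.15 = 301.15 K.
The second-law ceiling is the Carnot efficiency, η_max = 1 − T_C/T_H = 1 − 301.15/722.15 = 0.5830.
W_max = η_max · Q_H = 0.5830 × 3560 = 2080 J.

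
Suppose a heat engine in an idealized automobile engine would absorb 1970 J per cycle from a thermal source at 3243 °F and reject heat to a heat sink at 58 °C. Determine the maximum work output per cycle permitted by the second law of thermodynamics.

W_max ≈ 1650 J

T_H = 3243 °F → (3243 − 32) × 5/9 = 1783.89 °C = 2057.04 K.
T_C = 58 °C → 58 + 273.15 = 331.15 K.
By the Carnot theorem, η_max = 1 − T_C/T_H = 1 − 331.15/2057.04 = 0.8390.
W_max = η_max · Q_H = 0.8390 × 1970 = 1650 J.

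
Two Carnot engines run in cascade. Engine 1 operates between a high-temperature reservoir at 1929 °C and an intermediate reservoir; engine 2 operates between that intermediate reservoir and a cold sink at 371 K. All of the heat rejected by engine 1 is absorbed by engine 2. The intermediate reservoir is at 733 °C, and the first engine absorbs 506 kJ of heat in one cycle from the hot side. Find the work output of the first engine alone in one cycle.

W₁ ≈ 275 kJ

T_H = 1929 °C → 1929 + 273.15 = 2202.15 K.
T_m = 733 °C → 733 + 273.15 = 1006.15 K.
First-stage efficiency η₁ = 1 − T_m/T_H = 1 − 1006.15/2202.15 = 0.5431.
W₁ = η₁·Q_H = 0.5431 × 506 = 275 kJ.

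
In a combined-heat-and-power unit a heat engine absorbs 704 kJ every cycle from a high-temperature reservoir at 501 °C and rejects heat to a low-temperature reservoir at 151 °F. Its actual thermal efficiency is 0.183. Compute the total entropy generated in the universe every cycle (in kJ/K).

T_H = 501 °C → 501 + 273.15 = 774.15 K.
T_C = 151 °F → (151 − 32) × 5/9 = 66.11 °C = 339.26 K.
W = η·Q_H = 0.183 × 704 = 128.8 kJ, so Q_C = Q_H − W = 575.2 kJ.
The hot reservoir loses entropy Q_H/T_H = 704/774.15 = 0.9094 kJ/K; the cold reservoir gains Q_C/T_C = 575.2/339.26 = 1.695 kJ/K.
ΔS_univ = −Q_H/T_H + Q_C/T_C = 0.786 kJ/K (> 0, since η = 0.183 < η_Carnot = 0.562).

ΔS_univ ≈ 0.786 kJ/K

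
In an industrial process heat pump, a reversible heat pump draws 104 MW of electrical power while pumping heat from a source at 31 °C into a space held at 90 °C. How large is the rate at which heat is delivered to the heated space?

Q̇_H ≈ 640 MW

T_H = 90 °C → 90 + 273.15 = 363.15 K.
T_C = 31 °C → 31 + 273.15 = 304.15 K.
Reversible heating COP: COP_HP = T_H/(T_H − T_C) = 363.15/59.00 = 6.1551.
Q_H = COP_HP · W = 6.1551 × 104 = 640 MW.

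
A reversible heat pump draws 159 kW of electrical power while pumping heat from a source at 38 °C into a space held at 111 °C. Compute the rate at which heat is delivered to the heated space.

T_H = 111 °C → 111 + 273.15 = 384.15 K.
T_C = 38 °C → 38 + 273.15 = 311.15 K.
The Carnot heat-pump COP is COP_HP = T_H/(T_H − T_C) = 384.15/73.00 = 5.2623.
Q_H = COP_HP · W = 5.2623 × 159 = 837 kW.

Q̇_H ≈ 837 kW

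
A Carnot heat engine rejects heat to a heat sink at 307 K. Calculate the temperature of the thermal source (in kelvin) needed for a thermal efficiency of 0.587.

T_H ≈ 743 K

From η = 1 − T_C/T_H, solving for T_H gives T_H = T_C/(1 − η) = 307.00/(1 − 0.587) = 743 K.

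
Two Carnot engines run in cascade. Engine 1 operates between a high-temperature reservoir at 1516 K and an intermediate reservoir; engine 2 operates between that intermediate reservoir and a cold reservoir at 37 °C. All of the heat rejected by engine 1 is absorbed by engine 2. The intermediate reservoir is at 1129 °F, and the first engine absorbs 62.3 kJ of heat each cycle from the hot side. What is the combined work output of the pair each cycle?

T_C = 37 °C → 37 + 273.15 = 310.15 K.
Two reversible stages in series are equivalent to a single Carnot engine between T_H and T_C, so η_total = 1 − T_C/T_H = 1 − 310.15/1516.00 = 0.7954.
W_total = η_total · Q_H = 0.7954 × 62.3 = 49.55 kJ.

W_total ≈ 49.55 kJ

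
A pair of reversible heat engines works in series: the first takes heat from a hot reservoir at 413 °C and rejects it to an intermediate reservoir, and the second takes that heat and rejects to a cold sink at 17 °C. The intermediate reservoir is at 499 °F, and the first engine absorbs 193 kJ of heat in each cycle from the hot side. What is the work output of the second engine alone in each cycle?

W₂ ≈ 68.19 kJ

T_H = 413 °C → 413 + 273.15 = 686.15 K.
T_C = 17 °C → 17 + 273.15 = 290.15 K.
T_m = 499 °F → (499 − 32) × 5/9 = 259.44 °C = 532.59 K.
Heat entering the second stage: Q_m = Q_H·(T_m/T_H) = 193 × 532.59/686.15 = 149.8 kJ.
Second-stage efficiency η₂ = 1 − T_C/T_m = 1 − 290.15/532.59 = 0.4552, so W₂ = η₂·Q_m = 68.19 kJ.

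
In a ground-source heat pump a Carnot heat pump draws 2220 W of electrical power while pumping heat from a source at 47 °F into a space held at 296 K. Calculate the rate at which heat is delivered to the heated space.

Q̇_H ≈ 45300 W

T_C = 47 °F → (47 − 32) × 5/9 = 8.33 °C = 281.48 K.
Reversible heating COP: COP_HP = T_H/(T_H − T_C) = 296.00/14.52 = 20.3904.
Q_H = COP_HP · W = 20.3904 × 2220 = 45300 W.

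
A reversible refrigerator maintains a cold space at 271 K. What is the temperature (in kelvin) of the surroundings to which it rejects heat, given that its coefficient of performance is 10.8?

COP_R = T_C/(T_H − T_C) ⇒ T_H = T_C·(1 + 1/COP_R) = 271.00 × (1 + 1/10.8) = 296.1 K.

T_H ≈ 296.1 K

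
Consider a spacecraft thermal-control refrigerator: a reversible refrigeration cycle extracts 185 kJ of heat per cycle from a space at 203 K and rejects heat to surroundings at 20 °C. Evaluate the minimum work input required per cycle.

W_in ≈ 82.2 kJ

T_H = 20 °C → 20 + 273.15 = 293.15 K.
Carnot COP: COP_R = T_C/(T_H − T_C) = 203.00/90.15 = 2.2518.
W = Q_C/COP_R = 185/2.2518 = 82.2 kJ.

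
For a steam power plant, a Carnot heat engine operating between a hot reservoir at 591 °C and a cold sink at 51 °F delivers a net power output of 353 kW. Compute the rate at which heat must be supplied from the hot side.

Q̇_H ≈ 526 kW

T_H = 591 °C → 591 + 273.15 = 864.15 K.
T_C = 51 °F → (51 − 32) × 5/9 = 10.56 °C = 283.71 K.
Since the cycle is reversible, η = 1 − T_C/T_H = 1 − 283.71/864.15 = 0.6717.
Q_H = W/η = 353/0.6717 = 526 kW.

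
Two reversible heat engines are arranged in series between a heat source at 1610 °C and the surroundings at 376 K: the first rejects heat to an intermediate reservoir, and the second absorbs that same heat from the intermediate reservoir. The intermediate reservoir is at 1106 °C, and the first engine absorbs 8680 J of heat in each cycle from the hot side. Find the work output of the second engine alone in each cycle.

W₂ ≈ 4624 J

T_H = 1610 °C → 1610 + 273.15 = 1883.15 K.
T_m = 1106 °C → 1106 + 273.15 = 1379.15 K.
Heat entering the second stage: Q_m = Q_H·(T_m/T_H) = 8680 × 1379.15/1883.15 = 6357 J.
Second-stage efficiency η₂ = 1 − T_C/T_m = 1 − 376.00/1379.15 = 0.7274, so W₂ = η₂·Q_m = 4624 J.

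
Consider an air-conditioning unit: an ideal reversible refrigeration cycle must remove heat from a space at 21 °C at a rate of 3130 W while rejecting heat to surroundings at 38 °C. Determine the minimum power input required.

Ẇ_in ≈ 181 W

T_H = 38 °C → 38 + 273.15 = 311.15 K.
T_C = 21 °C → 21 + 273.15 = 294.15 K.
The reversible coefficient of performance is COP_R = T_C/(T_H − T_C) = 294.15/17.00 = 17.3029.
W = Q_C/COP_R = 3130/17.3029 = 181 W.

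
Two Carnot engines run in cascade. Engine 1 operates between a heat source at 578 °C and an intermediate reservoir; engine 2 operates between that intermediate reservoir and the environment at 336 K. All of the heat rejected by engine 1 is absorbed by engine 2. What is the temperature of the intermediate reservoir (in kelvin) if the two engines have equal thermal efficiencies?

T_H = 578 °C → 578 + 273.15 = 851.15 K.
Equal efficiencies require 1 − T_m/T_H = 1 − T_C/T_m, i.e. T_m/T_H = T_C/T_m, so T_m = √(T_H·T_C) = √(851.15 × 336.00) = 535 K.

T_m ≈ 535 K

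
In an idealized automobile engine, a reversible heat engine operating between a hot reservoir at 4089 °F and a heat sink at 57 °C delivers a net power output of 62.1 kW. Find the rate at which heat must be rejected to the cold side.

Q̇_C ≈ 9.33 kW

T_H = 4089 °F → (4089 − 32) × 5/9 = 2253.89 °C = 2527.04 K.
T_C = 57 °C → 57 + 273.15 = 330.15 K.
η_rev = 1 − T_C/T_H = 1 − 330.15/2527.04 = 0.8694.
Since Q_C/Q_H = T_C/T_H and Q_H = W/η, Q_C = W·T_C/(T_H − T_C) = 62.1 × 330.15/2196.89 = 9.33 kW.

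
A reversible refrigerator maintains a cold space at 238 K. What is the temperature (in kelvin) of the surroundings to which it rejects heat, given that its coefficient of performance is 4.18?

T_H ≈ 295 K

COP_R = T_C/(T_H − T_C) ⇒ T_H = T_C·(1 + 1/COP_R) = 238.00 × (1 + 1/4.18) = 295 K.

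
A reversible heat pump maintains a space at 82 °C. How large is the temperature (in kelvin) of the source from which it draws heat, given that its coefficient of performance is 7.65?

T_C ≈ 308.7 K

T_H = 82 °C → 82 + 273.15 = 355.15 K.
COP_HP = T_H/(T_H − T_C) ⇒ T_C = T_H·(COP_HP − 1)/COP_HP = 355.15 × (7.65 − 1)/7.65 = 308.7 K.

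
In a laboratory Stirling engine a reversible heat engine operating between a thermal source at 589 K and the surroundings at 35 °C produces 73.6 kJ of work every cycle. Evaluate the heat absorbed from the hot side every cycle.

T_C = 35 °C → 35 + 273.15 = 308.15 K.
The Carnot efficiency is η = 1 − T_C/T_H = 1 − 308.15/589.00 = 0.4768.
Q_H = W/η = 73.6/0.4768 = 154 kJ.

Q_H ≈ 154 kJ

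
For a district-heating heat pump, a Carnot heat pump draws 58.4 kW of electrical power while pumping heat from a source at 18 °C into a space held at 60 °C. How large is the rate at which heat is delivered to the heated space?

T_H = 60 °C → 60 + 273.15 = 333.15 K.
T_C = 18 °C → 18 + 273.15 = 291.15 K.
For a reversible heat pump, COP_HP = T_H/(T_H − T_C) = 333.15/42.00 = 7.9321.
Q_H = COP_HP · W = 7.9321 × 58.4 = 463 kW.

Q̇_H ≈ 463 kW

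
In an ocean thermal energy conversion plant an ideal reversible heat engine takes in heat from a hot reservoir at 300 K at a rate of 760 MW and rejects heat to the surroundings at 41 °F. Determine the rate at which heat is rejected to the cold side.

Q̇_C ≈ 705 MW

T_C = 41 °F → (41 − 32) × 5/9 = 5.00 °C = 278.15 K.
The Carnot efficiency is η = 1 − T_C/T_H = 1 − 278.15/300.00 = 0.0728.
For a reversible cycle Q_C/Q_H = T_C/T_H, so Q_C = 760 × 278.15/300.00 = 705 MW.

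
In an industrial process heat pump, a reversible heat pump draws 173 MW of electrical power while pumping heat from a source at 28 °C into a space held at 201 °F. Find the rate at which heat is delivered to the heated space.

Q̇_H ≈ 964 MW

T_H = 201 °F → (201 − 32) × 5/9 = 93.89 °C = 367.04 K.
T_C = 28 °C → 28 + 273.15 = 301.15 K.
For a reversible heat pump, COP_HP = T_H/(T_H − T_C) = 367.04/65.89 = 5.5706.
Q_H = COP_HP · W = 5.5706 × 173 = 964 MW.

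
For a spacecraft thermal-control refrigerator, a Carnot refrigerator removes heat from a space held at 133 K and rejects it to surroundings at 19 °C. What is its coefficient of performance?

COP_R ≈ 0.836

T_H = 19 °C → 19 + 273.15 = 292.15 K.
For a reversible refrigerator, COP_R = T_C/(T_H − T_C) = 133.00/(292.15 − 133.00) = 0.836.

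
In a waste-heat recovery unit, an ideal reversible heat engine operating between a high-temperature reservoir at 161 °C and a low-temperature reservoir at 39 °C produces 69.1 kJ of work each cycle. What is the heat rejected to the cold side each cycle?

Q_C ≈ 177 kJ

T_H = 161 °C → 161 + 273.15 = 434.15 K.
T_C = 39 °C → 39 + 273.15 = 312.15 K.
For a reversible engine, η = 1 − T_C/T_H = 1 − 312.15/434.15 = 0.2810.
Since Q_C/Q_H = T_C/T_H and Q_H = W/η, Q_C = W·T_C/(T_H − T_C) = 69.1 × 312.15/122.00 = 177 kJ.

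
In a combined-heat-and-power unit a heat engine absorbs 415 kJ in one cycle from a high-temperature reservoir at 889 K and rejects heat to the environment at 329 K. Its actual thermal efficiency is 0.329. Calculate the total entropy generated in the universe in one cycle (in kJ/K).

W = η·Q_H = 0.329 × 415 = 136.5 kJ, so Q_C = Q_H − W = 278.5 kJ.
Entropy balance on the reservoirs: −Q_H/T_H = -0.4668 kJ/K, +Q_C/T_C = 0.8464 kJ/K.
ΔS_univ = −Q_H/T_H + Q_C/T_C = 0.3796 kJ/K (> 0, since η = 0.329 < η_Carnot = 0.630).

ΔS_univ ≈ 0.3796 kJ/K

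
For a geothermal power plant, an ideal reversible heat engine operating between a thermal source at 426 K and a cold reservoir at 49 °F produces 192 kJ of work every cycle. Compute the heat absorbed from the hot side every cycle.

Q_H ≈ 570 kJ

T_C = 49 °F → (49 − 32) × 5/9 = 9.44 °C = 282.59 K.
Since the cycle is reversible, η = 1 − T_C/T_H = 1 − 282.59/426.00 = 0.3366.
Q_H = W/η = 192/0.3366 = 570 kJ.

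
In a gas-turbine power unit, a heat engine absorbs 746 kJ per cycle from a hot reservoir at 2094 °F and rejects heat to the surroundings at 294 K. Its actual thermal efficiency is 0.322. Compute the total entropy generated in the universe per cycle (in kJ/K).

T_H = 2094 °F → (2094 − 32) × 5/9 = 1145.56 °C = 1418.71 K.
W = η·Q_H = 0.322 × 746 = 240.2 kJ, so Q_C = Q_H − W = 505.8 kJ.
Entropy balance on the reservoirs: −Q_H/T_H = -0.5258 kJ/K, +Q_C/T_C = 1.720 kJ/K.
ΔS_univ = −Q_H/T_H + Q_C/T_C = 1.195 kJ/K (> 0, since η = 0.322 < η_Carnot = 0.793).

ΔS_univ ≈ 1.195 kJ/K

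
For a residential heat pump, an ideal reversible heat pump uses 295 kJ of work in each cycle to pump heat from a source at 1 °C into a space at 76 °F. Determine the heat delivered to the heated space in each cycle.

T_H = 76 °F → (76 − 32) × 5/9 = 24.44 °C = 297.59 K.
T_C = 1 °C → 1 + 273.15 = 274.15 K.
For a reversible heat pump, COP_HP = T_H/(T_H − T_C) = 297.59/23.44 = 12.6936.
Q_H = COP_HP · W = 12.6936 × 295 = 3745 kJ.

Q_H ≈ 3745 kJ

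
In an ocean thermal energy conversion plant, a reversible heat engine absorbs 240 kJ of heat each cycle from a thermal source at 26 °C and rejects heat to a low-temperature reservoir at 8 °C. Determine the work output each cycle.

T_H = 26 °C → 26 + 273.15 = 299.15 K.
T_C = 8 °C → 8 + 273.15 = 281.15 K.
The Carnot efficiency is η = 1 − T_C/T_H = 1 − 281.15/299.15 = 0.0602.
W = η·Q_H = 0.0602 × 240 = 14.44 kJ.

W ≈ 14.44 kJ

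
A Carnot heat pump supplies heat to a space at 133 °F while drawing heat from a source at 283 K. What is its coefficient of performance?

T_H = 133 °F → (133 − 32) × 5/9 = 56.11 °C = 329.26 K.
The Carnot heat-pump COP is COP_HP = T_H/(T_H − T_C) = 329.26/(329.26 − 283.00) = 7.12.

COP_HP ≈ 7.12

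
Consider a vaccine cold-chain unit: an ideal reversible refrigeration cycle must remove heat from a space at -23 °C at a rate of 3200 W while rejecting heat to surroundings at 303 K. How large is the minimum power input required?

T_C = -23 °C → -23 + 273.15 = 250.15 K.
The reversible coefficient of performance is COP_R = T_C/(T_H − T_C) = 250.15/52.85 = 4.7332.
W = Q_C/COP_R = 3200/4.7332 = 676 W.

Ẇ_in ≈ 676 W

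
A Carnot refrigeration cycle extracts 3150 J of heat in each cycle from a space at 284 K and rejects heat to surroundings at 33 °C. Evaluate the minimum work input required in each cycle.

T_H = 33 °C → 33 + 273.15 = 306.15 K.
The reversible coefficient of performance is COP_R = T_C/(T_H − T_C) = 284.00/22.15 = 12.8217.
W = Q_C/COP_R = 3150/12.8217 = 246 J.

W_in ≈ 246 J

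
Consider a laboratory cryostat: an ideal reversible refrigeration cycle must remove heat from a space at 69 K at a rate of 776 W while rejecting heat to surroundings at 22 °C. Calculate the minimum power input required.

Ẇ_in ≈ 2540 W

T_H = 22 °C → 22 + 273.15 = 295.15 K.
The reversible coefficient of performance is COP_R = T_C/(T_H − T_C) = 69.00/226.15 = 0.3051.
W = Q_C/COP_R = 776/0.3051 = 2540 W.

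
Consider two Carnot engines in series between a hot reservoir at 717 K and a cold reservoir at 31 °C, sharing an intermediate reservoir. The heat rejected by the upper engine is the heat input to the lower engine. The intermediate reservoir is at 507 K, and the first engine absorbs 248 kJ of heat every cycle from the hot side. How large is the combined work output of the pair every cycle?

T_C = 31 °C → 31 + 273.15 = 304.15 K.
Two reversible stages in series are equivalent to a single Carnot engine between T_H and T_C, so η_total = 1 − T_C/T_H = 1 − 304.15/717.00 = 0.5758.
W_total = η_total · Q_H = 0.5758 × 248 = 142.8 kJ.

W_total ≈ 142.8 kJ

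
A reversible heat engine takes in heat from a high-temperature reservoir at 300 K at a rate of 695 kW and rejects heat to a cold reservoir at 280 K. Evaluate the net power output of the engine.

Since the cycle is reversible, η = 1 − T_C/T_H = 1 − 280.00/300.00 = 0.0667.
W = η·Q_H = 0.0667 × 695 = 46.33 kW.

Ẇ ≈ 46.33 kW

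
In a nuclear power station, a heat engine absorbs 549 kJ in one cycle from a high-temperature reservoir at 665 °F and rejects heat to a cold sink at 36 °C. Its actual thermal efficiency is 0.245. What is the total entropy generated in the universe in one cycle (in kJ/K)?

T_H = 665 °F → (665 − 32) × 5/9 = 351.67 °C = 624.82 K.
T_C = 36 °C → 36 + 273.15 = 309.15 K.
W = η·Q_H = 0.245 × 549 = 134.5 kJ, so Q_C = Q_H − W = 414.5 kJ.
Reservoir entropy changes: ΔS_H = −Q_H/T_H = −549/624.82 = -0.8787 kJ/K and ΔS_C = +Q_C/T_C = 414.5/309.15 = 1.341 kJ/K.
ΔS_univ = −Q_H/T_H + Q_C/T_C = 0.462 kJ/K (> 0, since η = 0.245 < η_Carnot = 0.505).

ΔS_univ ≈ 0.462 kJ/K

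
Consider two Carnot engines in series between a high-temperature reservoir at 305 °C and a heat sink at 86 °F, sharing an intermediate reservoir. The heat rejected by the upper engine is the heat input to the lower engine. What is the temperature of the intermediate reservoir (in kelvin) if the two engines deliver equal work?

T_H = 305 °C → 305 + 273.15 = 578.15 K.
T_C = 86 °F → (86 − 32) × 5/9 = 30.00 °C = 303.15 K.
For reversible stages Q_m = Q_H·(T_m/T_H). Setting W₁ = Q_H(1 − T_m/T_H) equal to W₂ = Q_m(1 − T_C/T_m) = Q_H·(T_m − T_C)/T_H gives T_H − T_m = T_m − T_C, so T_m = (T_H + T_C)/2 = (578.15 + 303.15)/2 = 440.6 K.

T_m ≈ 440.6 K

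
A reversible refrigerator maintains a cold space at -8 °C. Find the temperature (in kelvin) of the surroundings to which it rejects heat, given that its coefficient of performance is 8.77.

T_C = -8 °C → -8 + 273.15 = 265.15 K.
COP_R = T_C/(T_H − T_C) ⇒ T_H = T_C·(1 + 1/COP_R) = 265.15 × (1 + 1/8.77) = 295 K.

T_H ≈ 295 K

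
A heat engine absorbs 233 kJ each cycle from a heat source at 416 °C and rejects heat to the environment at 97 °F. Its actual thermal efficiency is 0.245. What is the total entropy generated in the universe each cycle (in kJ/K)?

ΔS_univ ≈ 0.2307 kJ/K

T_H = 416 °C → 416 + 273.15 = 689.15 K.
T_C = 97 °F → (97 − 32) × 5/9 = 36.11 °C = 309.26 K.
W = η·Q_H = 0.245 × 233 = 57.09 kJ, so Q_C = Q_H − W = 175.9 kJ.
The hot reservoir loses entropy Q_H/T_H = 233/689.15 = 0.3381 kJ/K; the cold reservoir gains Q_C/T_C = 175.9/309.26 = 0.5688 kJ/K.
ΔS_univ = −Q_H/T_H + Q_C/T_C = 0.2307 kJ/K (> 0, since η = 0.245 < η_Carnot = 0.551).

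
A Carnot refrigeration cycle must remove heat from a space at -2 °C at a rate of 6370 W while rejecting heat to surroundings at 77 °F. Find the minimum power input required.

Ẇ_in ≈ 634.3 W

T_H = 77 °F → (77 − 32) × 5/9 = 25.00 °C = 298.15 K.
T_C = -2 °C → -2 + 273.15 = 271.15 K.
For a reversible refrigerator, COP_R = T_C/(T_H − T_C) = 271.15/27.00 = 10.0426.
W = Q_C/COP_R = 6370/10.0426 = 634.3 W.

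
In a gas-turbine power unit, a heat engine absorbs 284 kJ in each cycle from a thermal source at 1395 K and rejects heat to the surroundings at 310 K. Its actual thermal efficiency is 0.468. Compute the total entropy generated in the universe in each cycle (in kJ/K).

ΔS_univ ≈ 0.284 kJ/K

W = η·Q_H = 0.468 × 284 = 132.9 kJ, so Q_C = Q_H − W = 151.1 kJ.
Reservoir entropy changes: ΔS_H = −Q_H/T_H = −284/1395.00 = -0.2036 kJ/K and ΔS_C = +Q_C/T_C = 151.1/310.00 = 0.4874 kJ/K.
ΔS_univ = −Q_H/T_H + Q_C/T_C = 0.284 kJ/K (> 0, since η = 0.468 < η_Carnot = 0.778).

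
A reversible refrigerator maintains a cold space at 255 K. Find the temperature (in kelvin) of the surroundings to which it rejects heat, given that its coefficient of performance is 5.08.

COP_R = T_C/(T_H − T_C) ⇒ T_H = T_C·(1 + 1/COP_R) = 255.00 × (1 + 1/5.08) = 305 K.

T_H ≈ 305 K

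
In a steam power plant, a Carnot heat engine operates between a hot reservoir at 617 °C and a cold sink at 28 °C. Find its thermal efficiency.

η ≈ 0.6617

T_H = 617 °C → 617 + 273.15 = 890.15 K.
T_C = 28 °C → 28 + 273.15 = 301.15 K.
The Carnot efficiency is η = 1 − T_C/T_H = 1 − 301.15/890.15 = 0.6617.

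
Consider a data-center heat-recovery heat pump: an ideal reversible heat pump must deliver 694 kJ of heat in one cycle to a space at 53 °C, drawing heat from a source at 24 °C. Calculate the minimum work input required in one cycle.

T_H = 53 °C → 53 + 273.15 = 326.15 K.
T_C = 24 °C → 24 + 273.15 = 297.15 K.
Reversible heating COP: COP_HP = T_H/(T_H − T_C) = 326.15/29.00 = 11.2466.
W = Q_H/COP_HP = 694/11.2466 = 61.7 kJ.

W_in ≈ 61.7 kJ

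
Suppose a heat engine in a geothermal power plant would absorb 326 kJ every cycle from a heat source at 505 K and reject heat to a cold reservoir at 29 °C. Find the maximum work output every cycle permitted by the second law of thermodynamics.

W_max ≈ 131 kJ

T_C = 29 °C → 29 + 273.15 = 302.15 K.
The second-law ceiling is the Carnot efficiency, η_max = 1 − T_C/T_H = 1 − 302.15/505.00 = 0.4017.
W_max = η_max · Q_H = 0.4017 × 326 = 131 kJ.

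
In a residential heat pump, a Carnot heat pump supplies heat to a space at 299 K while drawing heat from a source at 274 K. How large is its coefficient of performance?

COP_HP ≈ 12.0

COP_HP = T_H/(T_H − T_C) = 299.00/(299.00 − 274.00) = 12.0.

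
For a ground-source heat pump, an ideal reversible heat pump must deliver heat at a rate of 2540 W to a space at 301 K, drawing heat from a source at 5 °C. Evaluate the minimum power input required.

Ẇ_in ≈ 193 W

T_C = 5 °C → 5 + 273.15 = 278.15 K.
COP_HP = T_H/(T_H − T_C) = 301.00/22.85 = 13.1729.
W = Q_H/COP_HP = 2540/13.1729 = 193 W.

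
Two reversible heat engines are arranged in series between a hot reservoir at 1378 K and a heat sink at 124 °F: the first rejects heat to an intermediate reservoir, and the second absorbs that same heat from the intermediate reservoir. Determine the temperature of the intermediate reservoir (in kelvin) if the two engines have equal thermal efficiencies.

T_C = 124 °F → (124 − 32) × 5/9 = 51.11 °C = 324.26 K.
Equal efficiencies require 1 − T_m/T_H = 1 − T_C/T_m, i.e. T_m/T_H = T_C/T_m, so T_m = √(T_H·T_C) = √(1378.00 × 324.26) = 668 K.

T_m ≈ 668 K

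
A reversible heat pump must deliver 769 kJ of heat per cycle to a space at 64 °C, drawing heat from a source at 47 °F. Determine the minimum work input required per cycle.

T_H = 64 °C → 64 + 273.15 = 337.15 K.
T_C = 47 °F → (47 − 32) × 5/9 = 8.33 °C = 281.48 K.
The Carnot heat-pump COP is COP_HP = T_H/(T_H − T_C) = 337.15/55.67 = 6.0566.
W = Q_H/COP_HP = 769/6.0566 = 127 kJ.

W_in ≈ 127 kJ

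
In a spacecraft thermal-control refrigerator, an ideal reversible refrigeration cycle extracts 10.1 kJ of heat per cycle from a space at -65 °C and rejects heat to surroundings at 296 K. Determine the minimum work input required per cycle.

T_C = -65 °C → -65 + 273.15 = 208.15 K.
Carnot COP: COP_R = T_C/(T_H − T_C) = 208.15/87.85 = 2.3694.
W = Q_C/COP_R = 10.1/2.3694 = 4.263 kJ.

W_in ≈ 4.263 kJ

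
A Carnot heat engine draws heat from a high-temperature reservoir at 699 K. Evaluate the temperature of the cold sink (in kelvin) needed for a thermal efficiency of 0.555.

T_C ≈ 311 K

From η = 1 − T_C/T_H, T_C = T_H·(1 − η) = 699.00 × (1 − 0.555) = 311 K.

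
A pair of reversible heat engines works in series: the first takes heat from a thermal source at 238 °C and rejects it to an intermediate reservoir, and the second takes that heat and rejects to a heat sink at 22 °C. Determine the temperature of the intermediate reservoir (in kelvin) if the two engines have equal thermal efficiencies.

T_H = 238 °C → 238 + 273.15 = 511.15 K.
T_C = 22 °C → 22 + 273.15 = 295.15 K.
Equal efficiencies require 1 − T_m/T_H = 1 − T_C/T_m, i.e. T_m/T_H = T_C/T_m, so T_m = √(T_H·T_C) = √(511.15 × 295.15) = 388.4 K.

T_m ≈ 388.4 K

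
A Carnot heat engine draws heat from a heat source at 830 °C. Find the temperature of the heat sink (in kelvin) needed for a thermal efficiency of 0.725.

T_H = 830 °C → 830 + 273.15 = 1103.15 K.
From η = 1 − T_C/T_H, T_C = T_H·(1 − η) = 1103.15 × (1 − 0.725) = 303.4 K.

T_C ≈ 303.4 K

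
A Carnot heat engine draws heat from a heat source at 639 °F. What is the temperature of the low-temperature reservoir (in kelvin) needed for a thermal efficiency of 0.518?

T_H = 639 °F → (639 − 32) × 5/9 = 337.22 °C = 610.37 K.
From η = 1 − T_C/T_H, T_C = T_H·(1 − η) = 610.37 × (1 − 0.518) = 294.2 K.

T_C ≈ 294.2 K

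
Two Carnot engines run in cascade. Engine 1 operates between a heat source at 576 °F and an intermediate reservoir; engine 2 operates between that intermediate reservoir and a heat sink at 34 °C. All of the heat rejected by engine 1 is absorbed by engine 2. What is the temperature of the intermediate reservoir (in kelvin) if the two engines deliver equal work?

T_H = 576 °F → (576 − 32) × 5/9 = 302.22 °C = 575.37 K.
T_C = 34 °C → 34 + 273.15 = 307.15 K.
For reversible stages Q_m = Q_H·(T_m/T_H). Setting W₁ = Q_H(1 − T_m/T_H) equal to W₂ = Q_m(1 − T_C/T_m) = Q_H·(T_m − T_C)/T_H gives T_H − T_m = T_m − T_C, so T_m = (T_H + T_C)/2 = (575.37 + 307.15)/2 = 441.3 K.

T_m ≈ 441.3 K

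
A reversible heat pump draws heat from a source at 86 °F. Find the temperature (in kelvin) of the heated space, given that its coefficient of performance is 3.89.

T_H ≈ 408 K

T_C = 86 °F → (86 − 32) × 5/9 = 30.00 °C = 303.15 K.
COP_HP = T_H/(T_H − T_C) ⇒ T_H = T_C·COP_HP/(COP_HP − 1) = 303.15 × 3.89/(3.89 − 1) = 408 K.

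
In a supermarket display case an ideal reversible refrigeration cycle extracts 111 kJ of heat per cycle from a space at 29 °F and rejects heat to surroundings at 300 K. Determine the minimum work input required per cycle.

T_C = 29 °F → (29 − 32) × 5/9 = -1.67 °C = 271.48 K.
For a reversible refrigerator, COP_R = T_C/(T_H − T_C) = 271.48/28.52 = 9.5202.
W = Q_C/COP_R = 111/9.5202 = 11.66 kJ.

W_in ≈ 11.66 kJ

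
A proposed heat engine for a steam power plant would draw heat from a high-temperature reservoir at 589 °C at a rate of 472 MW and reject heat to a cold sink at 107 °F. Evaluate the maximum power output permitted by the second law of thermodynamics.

T_H = 589 °C → 589 + 273.15 = 862.15 K.
T_C = 107 °F → (107 − 32) × 5/9 = 41.67 °C = 314.82 K.
No engine can exceed the Carnot limit: η_max = 1 − T_C/T_H = 1 − 314.82/862.15 = 0.6348.
W_max = η_max · Q_H = 0.6348 × 472 = 300 MW.

Ẇ_max ≈ 300 MW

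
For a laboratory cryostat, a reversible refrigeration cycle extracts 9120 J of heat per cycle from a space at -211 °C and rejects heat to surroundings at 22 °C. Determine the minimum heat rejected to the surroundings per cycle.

Q_H ≈ 43310 J

T_H = 22 °C → 22 + 273.15 = 295.15 K.
T_C = -211 °C → -211 + 273.15 = 62.15 K.
For a reversible cycle Q_H/Q_C = T_H/T_C, so Q_H = Q_C·T_H/T_C = 9120 × 295.15/62.15 = 43310 J.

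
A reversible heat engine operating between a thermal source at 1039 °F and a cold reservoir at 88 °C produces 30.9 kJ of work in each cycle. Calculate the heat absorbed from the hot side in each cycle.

T_H = 1039 °F → (1039 − 32) × 5/9 = 559.44 °C = 832.59 K.
T_C = 88 °C → 88 + 273.15 = 361.15 K.
Since the cycle is reversible, η = 1 − T_C/T_H = 1 − 361.15/832.59 = 0.5662.
Q_H = W/η = 30.9/0.5662 = 54.6 kJ.

Q_H ≈ 54.6 kJ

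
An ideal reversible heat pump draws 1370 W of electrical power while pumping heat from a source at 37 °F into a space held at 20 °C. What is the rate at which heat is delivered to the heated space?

Q̇_H ≈ 23320 W

T_H = 20 °C → 20 + 273.15 = 293.15 K.
T_C = 37 °F → (37 − 32) × 5/9 = 2.78 °C = 275.93 K.
COP_HP = T_H/(T_H − T_C) = 293.15/17.22 = 17.0216.
Q_H = COP_HP · W = 17.0216 × 1370 = 23320 W.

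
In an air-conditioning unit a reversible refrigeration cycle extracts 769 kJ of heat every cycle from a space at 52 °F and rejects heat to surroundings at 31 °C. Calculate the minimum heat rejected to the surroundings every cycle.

T_H = 31 °C → 31 + 273.15 = 304.15 K.
T_C = 52 °F → (52 − 32) × 5/9 = 11.11 °C = 284.26 K.
For a reversible cycle Q_H/Q_C = T_H/T_C, so Q_H = Q_C·T_H/T_C = 769 × 304.15/284.26 = 823 kJ.

Q_H ≈ 823 kJ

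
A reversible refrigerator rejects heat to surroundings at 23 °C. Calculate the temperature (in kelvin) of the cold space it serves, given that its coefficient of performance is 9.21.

T_C ≈ 267 K

T_H = 23 °C → 23 + 273.15 = 296.15 K.
COP_R = T_C/(T_H − T_C) ⇒ T_C = T_H·COP_R/(1 + COP_R) = 296.15 × 9.21/(1 + 9.21) = 267 K.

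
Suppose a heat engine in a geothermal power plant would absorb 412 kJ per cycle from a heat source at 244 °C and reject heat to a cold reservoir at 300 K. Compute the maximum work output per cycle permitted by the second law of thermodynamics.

T_H = 244 °C → 244 + 273.15 = 517.15 K.
By the Carnot theorem, η_max = 1 − T_C/T_H = 1 − 300.00/517.15 = 0.4199.
W_max = η_max · Q_H = 0.4199 × 412 = 173 kJ.

W_max ≈ 173 kJ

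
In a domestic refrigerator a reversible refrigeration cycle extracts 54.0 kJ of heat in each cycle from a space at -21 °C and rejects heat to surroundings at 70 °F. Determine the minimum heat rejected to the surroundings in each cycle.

T_H = 70 °F → (70 − 32) × 5/9 = 21.11 °C = 294.26 K.
T_C = -21 °C → -21 + 273.15 = 252.15 K.
For a reversible cycle Q_H/Q_C = T_H/T_C, so Q_H = Q_C·T_H/T_C = 54.0 × 294.26/252.15 = 63.02 kJ.

Q_H ≈ 63.02 kJ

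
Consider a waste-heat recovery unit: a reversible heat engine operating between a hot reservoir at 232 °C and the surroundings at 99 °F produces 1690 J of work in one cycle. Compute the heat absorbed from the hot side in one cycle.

T_H = 232 °C → 232 + 273.15 = 505.15 K.
T_C = 99 °F → (99 − 32) × 5/9 = 37.22 °C = 310.37 K.
The Carnot efficiency is η = 1 − T_C/T_H = 1 − 310.37/505.15 = 0.3856.
Q_H = W/η = 1690/0.3856 = 4383 J.

Q_H ≈ 4383 J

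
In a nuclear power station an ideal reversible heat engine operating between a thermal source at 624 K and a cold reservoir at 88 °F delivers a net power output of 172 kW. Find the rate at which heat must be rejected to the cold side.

T_C = 88 °F → (88 − 32) × 5/9 = 31.11 °C = 304.26 K.
The Carnot efficiency is η = 1 − T_C/T_H = 1 − 304.26/624.00 = 0.5124.
Since Q_C/Q_H = T_C/T_H and Q_H = W/η, Q_C = W·T_C/(T_H − T_C) = 172 × 304.26/319.74 = 163.7 kW.

Q̇_C ≈ 163.7 kW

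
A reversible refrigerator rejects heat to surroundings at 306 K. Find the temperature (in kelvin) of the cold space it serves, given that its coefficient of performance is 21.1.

T_C ≈ 292 K

COP_R = T_C/(T_H − T_C) ⇒ T_C = T_H·COP_R/(1 + COP_R) = 306.00 × 21.1/(1 + 21.1) = 292 K.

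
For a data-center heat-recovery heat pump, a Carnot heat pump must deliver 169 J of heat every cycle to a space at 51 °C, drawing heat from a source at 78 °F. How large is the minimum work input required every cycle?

T_H = 51 °C → 51 + 273.15 = 324.15 K.
T_C = 78 °F → (78 − 32) × 5/9 = 25.56 °C = 298.71 K.
The Carnot heat-pump COP is COP_HP = T_H/(T_H − T_C) = 324.15/25.44 = 12.7395.
W = Q_H/COP_HP = 169/12.7395 = 13.27 J.

W_in ≈ 13.27 J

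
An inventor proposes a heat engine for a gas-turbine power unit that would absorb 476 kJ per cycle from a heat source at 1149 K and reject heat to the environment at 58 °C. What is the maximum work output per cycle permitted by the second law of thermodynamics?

T_C = 58 °C → 58 + 273.15 = 331.15 K.
No engine can exceed the Carnot limit: η_max = 1 − T_C/T_H = 1 − 331.15/1149.00 = 0.7118.
W_max = η_max · Q_H = 0.7118 × 476 = 339 kJ.

W_max ≈ 339 kJ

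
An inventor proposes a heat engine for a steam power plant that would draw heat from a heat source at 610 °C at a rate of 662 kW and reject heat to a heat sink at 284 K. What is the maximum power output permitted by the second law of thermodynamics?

Ẇ_max ≈ 449.1 kW

T_H = 610 °C → 610 + 273.15 = 883.15 K.
By the Carnot theorem, η_max = 1 − T_C/T_H = 1 − 284.00/883.15 = 0.6784.
W_max = η_max · Q_H = 0.6784 × 662 = 449.1 kW.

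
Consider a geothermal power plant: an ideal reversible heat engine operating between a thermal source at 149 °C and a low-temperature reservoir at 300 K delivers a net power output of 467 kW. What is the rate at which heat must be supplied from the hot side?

Q̇_H ≈ 1614 kW

T_H = 149 °C → 149 + 273.15 = 422.15 K.
For a reversible engine, η = 1 − T_C/T_H = 1 − 300.00/422.15 = 0.2894.
Q_H = W/η = 467/0.2894 = 1614 kW.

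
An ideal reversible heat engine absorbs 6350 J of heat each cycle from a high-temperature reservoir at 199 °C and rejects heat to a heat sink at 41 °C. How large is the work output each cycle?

W ≈ 2125 J

T_H = 199 °C → 199 + 273.15 = 472.15 K.
T_C = 41 °C → 41 + 273.15 = 314.15 K.
For a reversible engine, η = 1 − T_C/T_H = 1 − 314.15/472.15 = 0.3346.
W = η·Q_H = 0.3346 × 6350 = 2125 J.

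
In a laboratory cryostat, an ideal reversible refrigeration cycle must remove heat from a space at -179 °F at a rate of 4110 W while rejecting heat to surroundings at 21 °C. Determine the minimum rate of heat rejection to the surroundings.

T_H = 21 °C → 21 + 273.15 = 294.15 K.
T_C = -179 °F → (-179 − 32) × 5/9 = -117.22 °C = 155.93 K.
For a reversible cycle Q_H/Q_C = T_H/T_C, so Q_H = Q_C·T_H/T_C = 4110 × 294.15/155.93 = 7750 W.

Q̇_H ≈ 7750 W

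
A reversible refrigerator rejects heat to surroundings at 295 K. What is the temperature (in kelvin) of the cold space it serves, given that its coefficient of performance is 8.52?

T_C ≈ 264 K

COP_R = T_C/(T_H − T_C) ⇒ T_C = T_H·COP_R/(1 + COP_R) = 295.00 × 8.52/(1 + 8.52) = 264 K.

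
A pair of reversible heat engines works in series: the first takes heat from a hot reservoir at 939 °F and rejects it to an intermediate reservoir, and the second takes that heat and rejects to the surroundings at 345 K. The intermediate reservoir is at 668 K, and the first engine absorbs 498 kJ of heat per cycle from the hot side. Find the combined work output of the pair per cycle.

W_total ≈ 277 kJ

T_H = 939 °F → (939 − 32) × 5/9 = 503.89 °C = 777.04 K.
Two reversible stages in series are equivalent to a single Carnot engine between T_H and T_C, so η_total = 1 − T_C/T_H = 1 − 345.00/777.04 = 0.5560.
W_total = η_total · Q_H = 0.5560 × 498 = 277 kJ.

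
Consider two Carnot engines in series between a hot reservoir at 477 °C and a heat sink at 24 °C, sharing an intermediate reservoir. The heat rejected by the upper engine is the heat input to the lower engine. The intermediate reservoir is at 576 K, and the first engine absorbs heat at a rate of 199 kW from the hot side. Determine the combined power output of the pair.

T_H = 477 °C → 477 + 273.15 = 750.15 K.
T_C = 24 °C → 24 + 273.15 = 297.15 K.
Two reversible stages in series are equivalent to a single Carnot engine between T_H and T_C, so η_total = 1 − T_C/T_H = 1 − 297.15/750.15 = 0.6039.
W_total = η_total · Q_H = 0.6039 × 199 = 120 kW.

Ẇ_total ≈ 120 kW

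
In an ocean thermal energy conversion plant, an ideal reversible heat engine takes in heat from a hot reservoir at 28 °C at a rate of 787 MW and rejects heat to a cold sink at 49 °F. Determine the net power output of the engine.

T_H = 28 °C → 28 + 273.15 = 301.15 K.
T_C = 49 °F → (49 − 32) × 5/9 = 9.44 °C = 282.59 K.
Since the cycle is reversible, η = 1 − T_C/T_H = 1 − 282.59/301.15 = 0.0616.
W = η·Q_H = 0.0616 × 787 = 48.49 MW.

Ẇ ≈ 48.49 MW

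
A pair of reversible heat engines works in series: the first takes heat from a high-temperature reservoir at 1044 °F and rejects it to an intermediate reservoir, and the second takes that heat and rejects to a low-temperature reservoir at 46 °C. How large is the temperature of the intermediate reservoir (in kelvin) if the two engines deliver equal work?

T_H = 1044 °F → (1044 − 32) × 5/9 = 562.22 °C = 835.37 K.
T_C = 46 °C → 46 + 273.15 = 319.15 K.
For reversible stages Q_m = Q_H·(T_m/T_H). Setting W₁ = Q_H(1 − T_m/T_H) equal to W₂ = Q_m(1 − T_C/T_m) = Q_H·(T_m − T_C)/T_H gives T_H − T_m = T_m − T_C, so T_m = (T_H + T_C)/2 = (835.37 + 319.15)/2 = 577.3 K.

T_m ≈ 577.3 K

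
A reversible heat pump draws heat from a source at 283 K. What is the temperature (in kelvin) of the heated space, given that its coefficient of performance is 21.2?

COP_HP = T_H/(T_H − T_C) ⇒ T_H = T_C·COP_HP/(COP_HP − 1) = 283.00 × 21.2/(21.2 − 1) = 297 K.

T_H ≈ 297 K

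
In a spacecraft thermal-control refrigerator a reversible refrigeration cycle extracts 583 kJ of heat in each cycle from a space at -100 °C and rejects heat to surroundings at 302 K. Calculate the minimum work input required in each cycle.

W_in ≈ 434 kJ

T_C = -100 °C → -100 + 273.15 = 173.15 K.
Carnot COP: COP_R = T_C/(T_H − T_C) = 173.15/128.85 = 1.3438.
W = Q_C/COP_R = 583/1.3438 = 434 kJ.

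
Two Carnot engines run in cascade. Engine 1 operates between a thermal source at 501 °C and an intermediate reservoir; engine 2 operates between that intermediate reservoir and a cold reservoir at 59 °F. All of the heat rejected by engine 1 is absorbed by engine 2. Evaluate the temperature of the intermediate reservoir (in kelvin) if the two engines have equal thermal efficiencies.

T_m ≈ 472 K

T_H = 501 °C → 501 + 273.15 = 774.15 K.
T_C = 59 °F → (59 − 32) × 5/9 = 15.00 °C = 288.15 K.
Equal efficiencies require 1 − T_m/T_H = 1 − T_C/T_m, i.e. T_m/T_H = T_C/T_m, so T_m = √(T_H·T_C) = √(774.15 × 288.15) = 472 K.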